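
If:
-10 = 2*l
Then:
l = -5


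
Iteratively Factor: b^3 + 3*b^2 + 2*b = (b)*(b^2 + 3*b + 2) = b*(b + 1)*(b + 2)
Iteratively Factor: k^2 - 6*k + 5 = (k - 5)*(k - 1)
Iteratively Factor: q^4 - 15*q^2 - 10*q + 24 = (q - 4)*(q^3 + 4*q^2 + q - 6) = (q - 4)*(q + 2)*(q^2 + 2*q - 3) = (q - 4)*(q + 2)*(q + 3)*(q - 1)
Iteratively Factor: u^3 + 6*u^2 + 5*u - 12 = (u - 1)*(u^2 + 7*u + 12) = (u - 1)*(u + 4)*(u + 3)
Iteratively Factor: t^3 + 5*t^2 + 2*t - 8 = (t + 2)*(t^2 + 3*t - 4) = (t + 2)*(t + 4)*(t - 1)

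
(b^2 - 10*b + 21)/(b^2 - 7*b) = (b - 3)/b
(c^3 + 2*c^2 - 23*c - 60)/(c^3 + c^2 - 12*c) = (c^2 - 2*c - 15)/(c*(c - 3))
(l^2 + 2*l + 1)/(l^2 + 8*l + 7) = (l + 1)/(l + 7)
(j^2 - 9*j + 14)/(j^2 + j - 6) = (j - 7)/(j + 3)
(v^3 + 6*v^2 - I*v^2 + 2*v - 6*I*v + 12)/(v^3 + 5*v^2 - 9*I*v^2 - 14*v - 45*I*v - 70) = (v^2 + v*(6 + I) + 6*I)/(v^2 + v*(5 - 7*I) - 35*I)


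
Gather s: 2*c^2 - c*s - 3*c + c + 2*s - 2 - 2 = 2*c^2 - 2*c + s*(2 - c) - 4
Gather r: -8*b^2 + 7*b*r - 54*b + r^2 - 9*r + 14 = -8*b^2 - 54*b + r^2 + r*(7*b - 9) + 14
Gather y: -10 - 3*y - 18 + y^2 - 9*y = y^2 - 12*y - 28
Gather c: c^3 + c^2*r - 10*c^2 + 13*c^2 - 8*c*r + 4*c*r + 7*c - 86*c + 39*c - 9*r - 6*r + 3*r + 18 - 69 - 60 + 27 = c^3 + c^2*(r + 3) + c*(-4*r - 40) - 12*r - 84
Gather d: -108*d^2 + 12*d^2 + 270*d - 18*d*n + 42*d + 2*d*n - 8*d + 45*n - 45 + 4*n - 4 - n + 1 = -96*d^2 + d*(304 - 16*n) + 48*n - 48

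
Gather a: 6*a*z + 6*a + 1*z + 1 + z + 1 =a*(6*z + 6) + 2*z + 2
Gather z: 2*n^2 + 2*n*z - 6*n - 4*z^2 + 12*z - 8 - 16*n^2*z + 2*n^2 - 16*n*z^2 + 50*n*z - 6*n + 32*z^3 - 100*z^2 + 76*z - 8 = 4*n^2 - 12*n + 32*z^3 + z^2*(-16*n - 104) + z*(-16*n^2 + 52*n + 88) - 16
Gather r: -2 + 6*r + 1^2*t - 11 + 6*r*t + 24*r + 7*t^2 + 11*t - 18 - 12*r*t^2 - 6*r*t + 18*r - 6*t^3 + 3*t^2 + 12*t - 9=r*(48 - 12*t^2) - 6*t^3 + 10*t^2 + 24*t - 40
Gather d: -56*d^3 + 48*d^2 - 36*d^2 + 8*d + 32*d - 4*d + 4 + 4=-56*d^3 + 12*d^2 + 36*d + 8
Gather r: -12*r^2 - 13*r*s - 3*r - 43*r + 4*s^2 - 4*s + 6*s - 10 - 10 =-12*r^2 + r*(-13*s - 46) + 4*s^2 + 2*s - 20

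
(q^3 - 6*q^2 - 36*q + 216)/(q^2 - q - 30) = (q^2 - 36)/(q + 5)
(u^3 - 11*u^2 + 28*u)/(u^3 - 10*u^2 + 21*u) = (u - 4)/(u - 3)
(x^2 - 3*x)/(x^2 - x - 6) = x/(x + 2)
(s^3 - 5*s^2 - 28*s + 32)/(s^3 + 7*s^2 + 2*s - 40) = (s^2 - 9*s + 8)/(s^2 + 3*s - 10)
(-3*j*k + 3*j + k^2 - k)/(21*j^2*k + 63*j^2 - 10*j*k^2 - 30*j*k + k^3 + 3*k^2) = (1 - k)/(7*j*k + 21*j - k^2 - 3*k)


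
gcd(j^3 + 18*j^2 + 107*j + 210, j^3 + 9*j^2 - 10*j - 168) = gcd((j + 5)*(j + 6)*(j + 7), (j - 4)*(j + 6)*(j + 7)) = j^2 + 13*j + 42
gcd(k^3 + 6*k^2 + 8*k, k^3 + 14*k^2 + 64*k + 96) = k + 4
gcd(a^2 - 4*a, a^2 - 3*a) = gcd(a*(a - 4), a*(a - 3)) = a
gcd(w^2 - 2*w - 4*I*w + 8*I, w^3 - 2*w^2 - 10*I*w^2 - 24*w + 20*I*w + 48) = w^2 + w*(-2 - 4*I) + 8*I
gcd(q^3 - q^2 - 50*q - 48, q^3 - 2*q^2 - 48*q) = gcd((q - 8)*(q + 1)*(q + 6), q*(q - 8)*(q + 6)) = q^2 - 2*q - 48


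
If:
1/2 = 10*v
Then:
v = 1/20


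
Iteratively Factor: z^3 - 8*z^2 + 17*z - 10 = (z - 2)*(z^2 - 6*z + 5) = (z - 5)*(z - 2)*(z - 1)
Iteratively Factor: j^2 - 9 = (j - 3)*(j + 3)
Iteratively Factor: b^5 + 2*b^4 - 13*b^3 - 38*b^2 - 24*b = (b + 1)*(b^4 + b^3 - 14*b^2 - 24*b) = b*(b + 1)*(b^3 + b^2 - 14*b - 24) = b*(b + 1)*(b + 3)*(b^2 - 2*b - 8) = b*(b - 4)*(b + 1)*(b + 3)*(b + 2)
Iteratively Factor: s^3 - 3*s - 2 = (s - 2)*(s^2 + 2*s + 1) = (s - 2)*(s + 1)*(s + 1)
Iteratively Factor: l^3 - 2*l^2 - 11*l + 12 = (l - 4)*(l^2 + 2*l - 3) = (l - 4)*(l - 1)*(l + 3)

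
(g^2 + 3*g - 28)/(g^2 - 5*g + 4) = (g + 7)/(g - 1)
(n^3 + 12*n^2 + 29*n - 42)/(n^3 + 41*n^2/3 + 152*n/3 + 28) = 3*(n - 1)/(3*n + 2)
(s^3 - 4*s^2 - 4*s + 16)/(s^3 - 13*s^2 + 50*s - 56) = (s + 2)/(s - 7)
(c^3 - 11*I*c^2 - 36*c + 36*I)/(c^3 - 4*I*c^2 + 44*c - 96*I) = (c^2 - 9*I*c - 18)/(c^2 - 2*I*c + 48)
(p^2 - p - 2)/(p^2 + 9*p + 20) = (p^2 - p - 2)/(p^2 + 9*p + 20)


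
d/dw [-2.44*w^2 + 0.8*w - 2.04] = 0.8 - 4.88*w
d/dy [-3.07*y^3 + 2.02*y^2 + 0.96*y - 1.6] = -9.21*y^2 + 4.04*y + 0.96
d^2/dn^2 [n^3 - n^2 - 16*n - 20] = 6*n - 2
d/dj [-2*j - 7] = -2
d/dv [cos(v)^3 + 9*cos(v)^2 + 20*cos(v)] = (3*sin(v)^2 - 18*cos(v) - 23)*sin(v)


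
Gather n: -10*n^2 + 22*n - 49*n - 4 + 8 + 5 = -10*n^2 - 27*n + 9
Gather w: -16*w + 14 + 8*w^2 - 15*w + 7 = 8*w^2 - 31*w + 21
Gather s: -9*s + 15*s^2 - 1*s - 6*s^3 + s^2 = -6*s^3 + 16*s^2 - 10*s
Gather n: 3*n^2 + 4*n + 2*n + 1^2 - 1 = 3*n^2 + 6*n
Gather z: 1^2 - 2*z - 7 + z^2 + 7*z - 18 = z^2 + 5*z - 24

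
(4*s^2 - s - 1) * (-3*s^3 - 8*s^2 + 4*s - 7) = -12*s^5 - 29*s^4 + 27*s^3 - 24*s^2 + 3*s + 7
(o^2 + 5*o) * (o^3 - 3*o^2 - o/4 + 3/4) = o^5 + 2*o^4 - 61*o^3/4 - o^2/2 + 15*o/4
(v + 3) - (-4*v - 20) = 5*v + 23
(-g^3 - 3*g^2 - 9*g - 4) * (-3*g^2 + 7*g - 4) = 3*g^5 + 2*g^4 + 10*g^3 - 39*g^2 + 8*g + 16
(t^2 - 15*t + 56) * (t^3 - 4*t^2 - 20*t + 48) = t^5 - 19*t^4 + 96*t^3 + 124*t^2 - 1840*t + 2688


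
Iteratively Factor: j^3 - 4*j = (j)*(j^2 - 4) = j*(j - 2)*(j + 2)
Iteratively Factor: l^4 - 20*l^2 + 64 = (l - 4)*(l^3 + 4*l^2 - 4*l - 16) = (l - 4)*(l + 4)*(l^2 - 4) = (l - 4)*(l + 2)*(l + 4)*(l - 2)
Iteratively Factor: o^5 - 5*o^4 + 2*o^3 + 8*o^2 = (o)*(o^4 - 5*o^3 + 2*o^2 + 8*o) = o*(o + 1)*(o^3 - 6*o^2 + 8*o) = o*(o - 2)*(o + 1)*(o^2 - 4*o) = o^2*(o - 2)*(o + 1)*(o - 4)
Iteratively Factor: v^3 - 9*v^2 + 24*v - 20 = (v - 2)*(v^2 - 7*v + 10) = (v - 5)*(v - 2)*(v - 2)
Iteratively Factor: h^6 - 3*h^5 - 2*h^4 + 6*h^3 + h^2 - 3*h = (h - 3)*(h^5 - 2*h^3 + h) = h*(h - 3)*(h^4 - 2*h^2 + 1) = h*(h - 3)*(h - 1)*(h^3 + h^2 - h - 1) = h*(h - 3)*(h - 1)*(h + 1)*(h^2 - 1) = h*(h - 3)*(h - 1)^2*(h + 1)*(h + 1)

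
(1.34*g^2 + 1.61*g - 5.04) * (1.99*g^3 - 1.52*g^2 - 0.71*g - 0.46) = 2.6666*g^5 + 1.1671*g^4 - 13.4282*g^3 + 5.9013*g^2 + 2.8378*g + 2.3184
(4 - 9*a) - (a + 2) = 2 - 10*a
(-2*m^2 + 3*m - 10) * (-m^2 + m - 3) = 2*m^4 - 5*m^3 + 19*m^2 - 19*m + 30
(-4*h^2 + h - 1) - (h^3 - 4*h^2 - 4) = -h^3 + h + 3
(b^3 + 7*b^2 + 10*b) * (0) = 0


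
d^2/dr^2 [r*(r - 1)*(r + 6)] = 6*r + 10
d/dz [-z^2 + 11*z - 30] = 11 - 2*z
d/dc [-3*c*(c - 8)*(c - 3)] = -9*c^2 + 66*c - 72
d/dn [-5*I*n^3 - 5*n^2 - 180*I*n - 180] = -15*I*n^2 - 10*n - 180*I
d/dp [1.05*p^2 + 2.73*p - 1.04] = 2.1*p + 2.73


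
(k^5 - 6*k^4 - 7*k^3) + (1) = k^5 - 6*k^4 - 7*k^3 + 1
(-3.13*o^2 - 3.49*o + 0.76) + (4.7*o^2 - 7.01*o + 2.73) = 1.57*o^2 - 10.5*o + 3.49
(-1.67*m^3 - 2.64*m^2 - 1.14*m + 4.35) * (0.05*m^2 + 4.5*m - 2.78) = -0.0835*m^5 - 7.647*m^4 - 7.2944*m^3 + 2.4267*m^2 + 22.7442*m - 12.093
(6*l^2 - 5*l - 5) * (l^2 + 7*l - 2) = 6*l^4 + 37*l^3 - 52*l^2 - 25*l + 10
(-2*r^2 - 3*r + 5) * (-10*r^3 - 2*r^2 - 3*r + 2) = 20*r^5 + 34*r^4 - 38*r^3 - 5*r^2 - 21*r + 10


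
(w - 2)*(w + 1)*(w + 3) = w^3 + 2*w^2 - 5*w - 6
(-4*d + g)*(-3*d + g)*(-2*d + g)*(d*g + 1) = -24*d^4*g + 26*d^3*g^2 - 24*d^3 - 9*d^2*g^3 + 26*d^2*g + d*g^4 - 9*d*g^2 + g^3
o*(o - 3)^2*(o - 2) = o^4 - 8*o^3 + 21*o^2 - 18*o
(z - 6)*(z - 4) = z^2 - 10*z + 24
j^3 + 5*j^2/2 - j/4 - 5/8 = (j - 1/2)*(j + 1/2)*(j + 5/2)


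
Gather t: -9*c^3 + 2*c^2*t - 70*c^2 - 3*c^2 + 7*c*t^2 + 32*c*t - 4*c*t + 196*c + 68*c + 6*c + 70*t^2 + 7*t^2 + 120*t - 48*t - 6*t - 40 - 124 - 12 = -9*c^3 - 73*c^2 + 270*c + t^2*(7*c + 77) + t*(2*c^2 + 28*c + 66) - 176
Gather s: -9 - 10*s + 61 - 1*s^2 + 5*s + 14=-s^2 - 5*s + 66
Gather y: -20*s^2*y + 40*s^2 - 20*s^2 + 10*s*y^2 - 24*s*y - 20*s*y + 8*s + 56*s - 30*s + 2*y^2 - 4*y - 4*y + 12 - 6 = 20*s^2 + 34*s + y^2*(10*s + 2) + y*(-20*s^2 - 44*s - 8) + 6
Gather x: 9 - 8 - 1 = 0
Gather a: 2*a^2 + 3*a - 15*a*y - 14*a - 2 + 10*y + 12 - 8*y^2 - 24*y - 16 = 2*a^2 + a*(-15*y - 11) - 8*y^2 - 14*y - 6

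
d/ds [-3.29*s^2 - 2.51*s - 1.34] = -6.58*s - 2.51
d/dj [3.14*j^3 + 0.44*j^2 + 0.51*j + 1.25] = 9.42*j^2 + 0.88*j + 0.51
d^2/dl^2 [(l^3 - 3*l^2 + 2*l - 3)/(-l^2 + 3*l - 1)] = 2*(-l^3 + 9*l^2 - 24*l + 21)/(l^6 - 9*l^5 + 30*l^4 - 45*l^3 + 30*l^2 - 9*l + 1)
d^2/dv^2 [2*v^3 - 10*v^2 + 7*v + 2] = 12*v - 20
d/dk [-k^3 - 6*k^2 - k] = -3*k^2 - 12*k - 1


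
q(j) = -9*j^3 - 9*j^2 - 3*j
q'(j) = -27*j^2 - 18*j - 3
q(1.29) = -38.17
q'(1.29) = -71.15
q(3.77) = -621.47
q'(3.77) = -454.61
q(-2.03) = 44.29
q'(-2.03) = -77.72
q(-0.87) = 1.72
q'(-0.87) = -7.78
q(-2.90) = 152.51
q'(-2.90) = -177.87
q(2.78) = -271.26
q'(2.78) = -261.71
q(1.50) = -55.12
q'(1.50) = -90.75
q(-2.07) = 47.47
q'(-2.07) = -81.43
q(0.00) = 0.00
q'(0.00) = -3.00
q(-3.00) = 171.00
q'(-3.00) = -192.00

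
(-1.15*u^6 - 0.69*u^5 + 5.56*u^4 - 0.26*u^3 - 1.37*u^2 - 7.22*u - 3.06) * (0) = 0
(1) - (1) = 0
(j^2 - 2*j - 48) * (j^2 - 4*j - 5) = j^4 - 6*j^3 - 45*j^2 + 202*j + 240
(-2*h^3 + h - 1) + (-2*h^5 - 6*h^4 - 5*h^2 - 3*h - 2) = -2*h^5 - 6*h^4 - 2*h^3 - 5*h^2 - 2*h - 3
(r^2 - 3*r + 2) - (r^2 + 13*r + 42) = -16*r - 40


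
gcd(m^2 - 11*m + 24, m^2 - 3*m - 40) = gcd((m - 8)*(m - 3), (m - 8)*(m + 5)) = m - 8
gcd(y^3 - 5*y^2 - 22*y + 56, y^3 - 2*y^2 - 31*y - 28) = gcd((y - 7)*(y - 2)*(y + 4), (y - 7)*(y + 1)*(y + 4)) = y^2 - 3*y - 28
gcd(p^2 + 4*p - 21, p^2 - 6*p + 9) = p - 3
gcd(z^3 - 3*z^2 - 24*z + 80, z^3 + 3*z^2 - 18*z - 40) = z^2 + z - 20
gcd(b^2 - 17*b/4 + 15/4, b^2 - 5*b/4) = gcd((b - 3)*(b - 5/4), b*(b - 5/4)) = b - 5/4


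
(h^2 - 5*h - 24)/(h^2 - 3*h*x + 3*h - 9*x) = (8 - h)/(-h + 3*x)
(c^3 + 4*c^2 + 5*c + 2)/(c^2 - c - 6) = (c^2 + 2*c + 1)/(c - 3)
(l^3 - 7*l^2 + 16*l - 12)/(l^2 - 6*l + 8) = (l^2 - 5*l + 6)/(l - 4)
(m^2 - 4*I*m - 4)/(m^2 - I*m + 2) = (m - 2*I)/(m + I)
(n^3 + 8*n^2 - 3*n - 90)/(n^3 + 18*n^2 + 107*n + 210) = (n - 3)/(n + 7)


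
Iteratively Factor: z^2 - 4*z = (z)*(z - 4)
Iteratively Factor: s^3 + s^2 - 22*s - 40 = (s + 4)*(s^2 - 3*s - 10) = (s + 2)*(s + 4)*(s - 5)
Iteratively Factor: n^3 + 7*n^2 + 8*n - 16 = (n + 4)*(n^2 + 3*n - 4) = (n - 1)*(n + 4)*(n + 4)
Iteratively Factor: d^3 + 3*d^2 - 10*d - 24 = (d - 3)*(d^2 + 6*d + 8) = (d - 3)*(d + 2)*(d + 4)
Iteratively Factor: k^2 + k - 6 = (k - 2)*(k + 3)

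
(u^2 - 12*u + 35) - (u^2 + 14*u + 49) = -26*u - 14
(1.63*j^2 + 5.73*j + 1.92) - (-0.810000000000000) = 1.63*j^2 + 5.73*j + 2.73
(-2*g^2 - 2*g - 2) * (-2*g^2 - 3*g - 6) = 4*g^4 + 10*g^3 + 22*g^2 + 18*g + 12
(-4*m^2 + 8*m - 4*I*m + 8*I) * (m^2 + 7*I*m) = -4*m^4 + 8*m^3 - 32*I*m^3 + 28*m^2 + 64*I*m^2 - 56*m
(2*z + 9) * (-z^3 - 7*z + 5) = -2*z^4 - 9*z^3 - 14*z^2 - 53*z + 45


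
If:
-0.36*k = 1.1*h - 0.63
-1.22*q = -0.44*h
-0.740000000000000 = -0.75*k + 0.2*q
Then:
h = 0.24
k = 1.01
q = 0.09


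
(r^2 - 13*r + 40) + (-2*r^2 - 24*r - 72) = -r^2 - 37*r - 32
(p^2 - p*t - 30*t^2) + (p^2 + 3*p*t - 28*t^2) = 2*p^2 + 2*p*t - 58*t^2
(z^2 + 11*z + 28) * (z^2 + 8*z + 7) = z^4 + 19*z^3 + 123*z^2 + 301*z + 196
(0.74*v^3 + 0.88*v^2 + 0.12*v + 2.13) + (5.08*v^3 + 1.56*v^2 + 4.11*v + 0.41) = 5.82*v^3 + 2.44*v^2 + 4.23*v + 2.54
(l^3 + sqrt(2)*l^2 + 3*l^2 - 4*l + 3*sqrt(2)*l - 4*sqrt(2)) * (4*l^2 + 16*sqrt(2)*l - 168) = 4*l^5 + 12*l^4 + 20*sqrt(2)*l^4 - 152*l^3 + 60*sqrt(2)*l^3 - 408*l^2 - 248*sqrt(2)*l^2 - 504*sqrt(2)*l + 544*l + 672*sqrt(2)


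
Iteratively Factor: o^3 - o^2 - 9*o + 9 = (o - 3)*(o^2 + 2*o - 3) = (o - 3)*(o + 3)*(o - 1)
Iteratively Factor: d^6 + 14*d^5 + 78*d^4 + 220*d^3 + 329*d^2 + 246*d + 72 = (d + 4)*(d^5 + 10*d^4 + 38*d^3 + 68*d^2 + 57*d + 18) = (d + 3)*(d + 4)*(d^4 + 7*d^3 + 17*d^2 + 17*d + 6) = (d + 3)^2*(d + 4)*(d^3 + 4*d^2 + 5*d + 2) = (d + 1)*(d + 3)^2*(d + 4)*(d^2 + 3*d + 2) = (d + 1)*(d + 2)*(d + 3)^2*(d + 4)*(d + 1)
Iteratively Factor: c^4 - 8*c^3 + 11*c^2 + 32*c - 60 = (c - 2)*(c^3 - 6*c^2 - c + 30) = (c - 2)*(c + 2)*(c^2 - 8*c + 15) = (c - 3)*(c - 2)*(c + 2)*(c - 5)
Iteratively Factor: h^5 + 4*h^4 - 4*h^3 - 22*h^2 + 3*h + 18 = (h + 3)*(h^4 + h^3 - 7*h^2 - h + 6) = (h - 2)*(h + 3)*(h^3 + 3*h^2 - h - 3) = (h - 2)*(h + 1)*(h + 3)*(h^2 + 2*h - 3) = (h - 2)*(h + 1)*(h + 3)^2*(h - 1)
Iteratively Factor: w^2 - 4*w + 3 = (w - 1)*(w - 3)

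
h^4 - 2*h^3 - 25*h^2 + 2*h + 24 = (h - 6)*(h - 1)*(h + 1)*(h + 4)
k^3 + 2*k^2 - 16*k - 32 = (k - 4)*(k + 2)*(k + 4)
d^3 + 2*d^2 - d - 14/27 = (d - 2/3)*(d + 1/3)*(d + 7/3)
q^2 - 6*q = q*(q - 6)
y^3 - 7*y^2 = y^2*(y - 7)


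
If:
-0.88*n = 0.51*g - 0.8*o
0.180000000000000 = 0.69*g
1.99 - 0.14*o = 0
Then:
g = 0.26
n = 12.77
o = 14.21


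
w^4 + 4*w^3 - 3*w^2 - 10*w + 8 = (w - 1)^2*(w + 2)*(w + 4)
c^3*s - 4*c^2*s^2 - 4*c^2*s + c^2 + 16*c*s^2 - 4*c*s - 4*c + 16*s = (c - 4)*(c - 4*s)*(c*s + 1)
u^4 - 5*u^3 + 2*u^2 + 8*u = u*(u - 4)*(u - 2)*(u + 1)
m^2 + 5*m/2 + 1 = (m + 1/2)*(m + 2)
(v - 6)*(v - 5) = v^2 - 11*v + 30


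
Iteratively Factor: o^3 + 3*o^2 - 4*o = (o + 4)*(o^2 - o) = (o - 1)*(o + 4)*(o)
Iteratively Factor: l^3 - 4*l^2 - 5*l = (l - 5)*(l^2 + l) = l*(l - 5)*(l + 1)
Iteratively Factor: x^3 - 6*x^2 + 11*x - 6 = (x - 1)*(x^2 - 5*x + 6) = (x - 2)*(x - 1)*(x - 3)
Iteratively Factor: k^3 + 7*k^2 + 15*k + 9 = (k + 3)*(k^2 + 4*k + 3) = (k + 3)^2*(k + 1)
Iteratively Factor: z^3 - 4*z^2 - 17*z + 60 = (z + 4)*(z^2 - 8*z + 15) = (z - 3)*(z + 4)*(z - 5)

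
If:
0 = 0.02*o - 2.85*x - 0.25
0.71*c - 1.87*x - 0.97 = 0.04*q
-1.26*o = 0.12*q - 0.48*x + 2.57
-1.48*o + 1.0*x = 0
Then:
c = -0.06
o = -0.06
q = -21.14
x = -0.09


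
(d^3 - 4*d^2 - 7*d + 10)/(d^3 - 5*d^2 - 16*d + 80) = (d^2 + d - 2)/(d^2 - 16)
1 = 1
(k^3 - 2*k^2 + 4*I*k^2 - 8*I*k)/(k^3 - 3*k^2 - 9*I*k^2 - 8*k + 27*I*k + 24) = (k^3 + k^2*(-2 + 4*I) - 8*I*k)/(k^3 + k^2*(-3 - 9*I) + k*(-8 + 27*I) + 24)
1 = 1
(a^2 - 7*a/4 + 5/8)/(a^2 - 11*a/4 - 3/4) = (-8*a^2 + 14*a - 5)/(2*(-4*a^2 + 11*a + 3))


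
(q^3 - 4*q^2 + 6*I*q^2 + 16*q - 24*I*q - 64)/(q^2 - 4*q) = q + 6*I + 16/q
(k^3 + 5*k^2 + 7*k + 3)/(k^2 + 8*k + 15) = (k^2 + 2*k + 1)/(k + 5)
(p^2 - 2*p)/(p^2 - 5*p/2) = 2*(p - 2)/(2*p - 5)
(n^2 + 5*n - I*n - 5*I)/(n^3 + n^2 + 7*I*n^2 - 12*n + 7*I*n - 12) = (n^2 + n*(5 - I) - 5*I)/(n^3 + n^2*(1 + 7*I) + n*(-12 + 7*I) - 12)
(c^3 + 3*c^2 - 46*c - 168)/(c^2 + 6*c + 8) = (c^2 - c - 42)/(c + 2)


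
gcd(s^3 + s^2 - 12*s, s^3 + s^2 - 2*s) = s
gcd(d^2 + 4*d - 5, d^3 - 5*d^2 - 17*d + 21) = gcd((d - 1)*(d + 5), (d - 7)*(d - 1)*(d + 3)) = d - 1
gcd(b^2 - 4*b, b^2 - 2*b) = b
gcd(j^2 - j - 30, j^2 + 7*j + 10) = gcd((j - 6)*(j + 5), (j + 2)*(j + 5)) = j + 5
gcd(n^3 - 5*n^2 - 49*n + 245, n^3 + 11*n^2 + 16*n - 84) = n + 7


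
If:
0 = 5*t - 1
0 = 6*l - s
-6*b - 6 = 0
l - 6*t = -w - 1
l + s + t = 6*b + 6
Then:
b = -1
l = -1/35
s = -6/35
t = 1/5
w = 8/35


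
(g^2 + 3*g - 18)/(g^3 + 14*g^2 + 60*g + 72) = (g - 3)/(g^2 + 8*g + 12)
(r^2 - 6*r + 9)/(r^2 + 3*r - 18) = (r - 3)/(r + 6)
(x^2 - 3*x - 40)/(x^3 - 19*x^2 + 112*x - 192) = (x + 5)/(x^2 - 11*x + 24)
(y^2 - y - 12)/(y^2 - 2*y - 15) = (y - 4)/(y - 5)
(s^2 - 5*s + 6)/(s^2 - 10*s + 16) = (s - 3)/(s - 8)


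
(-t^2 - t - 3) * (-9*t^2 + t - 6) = 9*t^4 + 8*t^3 + 32*t^2 + 3*t + 18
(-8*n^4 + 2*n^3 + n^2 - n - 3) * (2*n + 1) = -16*n^5 - 4*n^4 + 4*n^3 - n^2 - 7*n - 3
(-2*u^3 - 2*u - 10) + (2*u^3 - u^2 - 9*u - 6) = -u^2 - 11*u - 16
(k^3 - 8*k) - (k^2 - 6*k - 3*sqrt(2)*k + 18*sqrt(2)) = k^3 - k^2 - 2*k + 3*sqrt(2)*k - 18*sqrt(2)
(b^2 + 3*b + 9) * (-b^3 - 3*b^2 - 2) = -b^5 - 6*b^4 - 18*b^3 - 29*b^2 - 6*b - 18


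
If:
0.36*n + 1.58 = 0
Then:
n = -4.39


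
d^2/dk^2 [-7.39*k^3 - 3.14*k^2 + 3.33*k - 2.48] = -44.34*k - 6.28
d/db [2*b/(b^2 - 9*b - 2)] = 2*(-b^2 - 2)/(b^4 - 18*b^3 + 77*b^2 + 36*b + 4)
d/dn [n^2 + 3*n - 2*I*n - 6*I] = 2*n + 3 - 2*I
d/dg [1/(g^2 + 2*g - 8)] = 2*(-g - 1)/(g^2 + 2*g - 8)^2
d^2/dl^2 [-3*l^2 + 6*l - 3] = -6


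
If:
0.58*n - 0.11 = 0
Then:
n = 0.19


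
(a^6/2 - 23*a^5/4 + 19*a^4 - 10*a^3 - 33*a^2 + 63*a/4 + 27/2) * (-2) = -a^6 + 23*a^5/2 - 38*a^4 + 20*a^3 + 66*a^2 - 63*a/2 - 27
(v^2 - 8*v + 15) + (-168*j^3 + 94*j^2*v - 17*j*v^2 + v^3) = -168*j^3 + 94*j^2*v - 17*j*v^2 + v^3 + v^2 - 8*v + 15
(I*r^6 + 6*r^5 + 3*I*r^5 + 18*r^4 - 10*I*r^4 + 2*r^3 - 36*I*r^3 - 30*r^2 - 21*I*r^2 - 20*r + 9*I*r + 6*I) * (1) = I*r^6 + 6*r^5 + 3*I*r^5 + 18*r^4 - 10*I*r^4 + 2*r^3 - 36*I*r^3 - 30*r^2 - 21*I*r^2 - 20*r + 9*I*r + 6*I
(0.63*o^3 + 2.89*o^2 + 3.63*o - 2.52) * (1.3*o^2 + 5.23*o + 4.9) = 0.819*o^5 + 7.0519*o^4 + 22.9207*o^3 + 29.8699*o^2 + 4.6074*o - 12.348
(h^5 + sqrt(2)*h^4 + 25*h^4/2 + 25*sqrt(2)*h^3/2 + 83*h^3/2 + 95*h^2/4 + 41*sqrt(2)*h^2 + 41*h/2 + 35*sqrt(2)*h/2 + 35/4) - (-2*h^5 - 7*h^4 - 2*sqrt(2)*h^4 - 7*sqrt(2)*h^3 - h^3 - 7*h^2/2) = 3*h^5 + 3*sqrt(2)*h^4 + 39*h^4/2 + 39*sqrt(2)*h^3/2 + 85*h^3/2 + 109*h^2/4 + 41*sqrt(2)*h^2 + 41*h/2 + 35*sqrt(2)*h/2 + 35/4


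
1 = 1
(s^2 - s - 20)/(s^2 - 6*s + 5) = (s + 4)/(s - 1)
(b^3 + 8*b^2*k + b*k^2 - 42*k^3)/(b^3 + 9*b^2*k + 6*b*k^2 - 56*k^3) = (b + 3*k)/(b + 4*k)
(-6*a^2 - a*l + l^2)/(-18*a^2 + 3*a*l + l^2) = (2*a + l)/(6*a + l)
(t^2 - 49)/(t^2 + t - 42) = (t - 7)/(t - 6)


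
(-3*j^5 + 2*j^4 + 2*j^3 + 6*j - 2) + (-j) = -3*j^5 + 2*j^4 + 2*j^3 + 5*j - 2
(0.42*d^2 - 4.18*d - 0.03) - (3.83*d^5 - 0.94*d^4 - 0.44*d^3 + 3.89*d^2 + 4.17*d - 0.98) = -3.83*d^5 + 0.94*d^4 + 0.44*d^3 - 3.47*d^2 - 8.35*d + 0.95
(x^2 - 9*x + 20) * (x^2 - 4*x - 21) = x^4 - 13*x^3 + 35*x^2 + 109*x - 420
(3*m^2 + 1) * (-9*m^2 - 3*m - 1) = -27*m^4 - 9*m^3 - 12*m^2 - 3*m - 1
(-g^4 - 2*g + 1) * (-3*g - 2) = 3*g^5 + 2*g^4 + 6*g^2 + g - 2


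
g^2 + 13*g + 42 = (g + 6)*(g + 7)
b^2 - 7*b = b*(b - 7)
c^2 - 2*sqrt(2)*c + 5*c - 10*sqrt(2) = (c + 5)*(c - 2*sqrt(2))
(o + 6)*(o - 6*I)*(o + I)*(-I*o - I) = -I*o^4 - 5*o^3 - 7*I*o^3 - 35*o^2 - 12*I*o^2 - 30*o - 42*I*o - 36*I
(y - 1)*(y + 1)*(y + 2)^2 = y^4 + 4*y^3 + 3*y^2 - 4*y - 4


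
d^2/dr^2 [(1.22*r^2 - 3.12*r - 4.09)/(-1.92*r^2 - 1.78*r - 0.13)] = (31.34208*r^3 + 92.291328*r^2 + 79.195392*r + 22.390612)/(7.077888*r^6 + 19.685376*r^5 + 19.68768*r^4 + 8.30548*r^3 + 1.33302*r^2 + 0.090246*r + 0.002197)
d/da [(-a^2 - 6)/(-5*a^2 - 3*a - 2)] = (3*a^2 - 56*a - 18)/(25*a^4 + 30*a^3 + 29*a^2 + 12*a + 4)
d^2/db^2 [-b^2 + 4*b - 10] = -2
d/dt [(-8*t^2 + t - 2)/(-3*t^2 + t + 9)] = (-5*t^2 - 156*t + 11)/(9*t^4 - 6*t^3 - 53*t^2 + 18*t + 81)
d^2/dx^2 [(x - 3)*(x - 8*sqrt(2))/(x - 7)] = 8*(7 - 8*sqrt(2))/(x^3 - 21*x^2 + 147*x - 343)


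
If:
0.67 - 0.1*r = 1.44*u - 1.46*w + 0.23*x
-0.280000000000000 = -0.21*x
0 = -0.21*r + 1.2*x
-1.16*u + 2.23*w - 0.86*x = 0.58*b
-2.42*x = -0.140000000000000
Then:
No Solution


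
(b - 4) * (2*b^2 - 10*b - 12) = 2*b^3 - 18*b^2 + 28*b + 48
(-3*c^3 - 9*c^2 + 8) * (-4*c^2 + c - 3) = 12*c^5 + 33*c^4 - 5*c^2 + 8*c - 24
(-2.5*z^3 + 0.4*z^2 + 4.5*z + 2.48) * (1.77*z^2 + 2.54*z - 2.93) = -4.425*z^5 - 5.642*z^4 + 16.306*z^3 + 14.6476*z^2 - 6.8858*z - 7.2664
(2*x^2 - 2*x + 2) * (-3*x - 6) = -6*x^3 - 6*x^2 + 6*x - 12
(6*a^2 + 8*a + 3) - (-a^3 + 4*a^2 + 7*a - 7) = a^3 + 2*a^2 + a + 10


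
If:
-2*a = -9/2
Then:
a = 9/4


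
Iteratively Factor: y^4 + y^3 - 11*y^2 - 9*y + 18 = (y - 3)*(y^3 + 4*y^2 + y - 6) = (y - 3)*(y - 1)*(y^2 + 5*y + 6) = (y - 3)*(y - 1)*(y + 3)*(y + 2)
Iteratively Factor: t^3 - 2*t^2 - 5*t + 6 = (t + 2)*(t^2 - 4*t + 3) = (t - 1)*(t + 2)*(t - 3)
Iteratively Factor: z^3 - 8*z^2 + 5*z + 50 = (z + 2)*(z^2 - 10*z + 25) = (z - 5)*(z + 2)*(z - 5)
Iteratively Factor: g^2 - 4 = (g + 2)*(g - 2)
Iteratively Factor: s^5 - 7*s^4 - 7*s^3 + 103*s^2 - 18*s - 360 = (s - 5)*(s^4 - 2*s^3 - 17*s^2 + 18*s + 72) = (s - 5)*(s + 2)*(s^3 - 4*s^2 - 9*s + 36) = (s - 5)*(s + 2)*(s + 3)*(s^2 - 7*s + 12) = (s - 5)*(s - 4)*(s + 2)*(s + 3)*(s - 3)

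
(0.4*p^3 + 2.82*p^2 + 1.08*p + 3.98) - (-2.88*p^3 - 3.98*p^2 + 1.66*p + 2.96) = 3.28*p^3 + 6.8*p^2 - 0.58*p + 1.02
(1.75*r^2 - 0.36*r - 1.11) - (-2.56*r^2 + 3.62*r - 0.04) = 4.31*r^2 - 3.98*r - 1.07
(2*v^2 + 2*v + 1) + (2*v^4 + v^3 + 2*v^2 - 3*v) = 2*v^4 + v^3 + 4*v^2 - v + 1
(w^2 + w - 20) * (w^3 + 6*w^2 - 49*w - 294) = w^5 + 7*w^4 - 63*w^3 - 463*w^2 + 686*w + 5880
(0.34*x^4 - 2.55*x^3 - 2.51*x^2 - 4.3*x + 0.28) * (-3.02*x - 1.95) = -1.0268*x^5 + 7.038*x^4 + 12.5527*x^3 + 17.8805*x^2 + 7.5394*x - 0.546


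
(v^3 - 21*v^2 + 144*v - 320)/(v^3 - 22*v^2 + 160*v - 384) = (v - 5)/(v - 6)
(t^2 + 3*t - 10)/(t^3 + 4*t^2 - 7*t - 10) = 1/(t + 1)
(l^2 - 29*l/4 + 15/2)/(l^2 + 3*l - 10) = (4*l^2 - 29*l + 30)/(4*(l^2 + 3*l - 10))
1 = 1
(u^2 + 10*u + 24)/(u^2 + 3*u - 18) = (u + 4)/(u - 3)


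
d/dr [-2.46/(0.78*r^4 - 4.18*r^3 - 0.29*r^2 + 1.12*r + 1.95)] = (7.6752*r^3 - 30.8484*r^2 - 1.4268*r + 2.7552)/(0.78*r^4 - 4.18*r^3 - 0.29*r^2 + 1.12*r + 1.95)^2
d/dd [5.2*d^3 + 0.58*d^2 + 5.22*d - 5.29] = 15.6*d^2 + 1.16*d + 5.22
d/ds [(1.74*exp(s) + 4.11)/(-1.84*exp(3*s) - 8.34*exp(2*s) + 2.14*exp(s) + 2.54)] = (6.4032*exp(3*s) + 37.1988*exp(2*s) + 68.5548*exp(s) - 4.3758)*exp(s)/(3.3856*exp(6*s) + 30.6912*exp(5*s) + 61.6804*exp(4*s) - 45.0424*exp(3*s) - 37.7876*exp(2*s) + 10.8712*exp(s) + 6.4516)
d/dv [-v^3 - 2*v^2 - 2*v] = -3*v^2 - 4*v - 2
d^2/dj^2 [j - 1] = 0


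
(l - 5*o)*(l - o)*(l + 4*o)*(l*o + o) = l^4*o - 2*l^3*o^2 + l^3*o - 19*l^2*o^3 - 2*l^2*o^2 + 20*l*o^4 - 19*l*o^3 + 20*o^4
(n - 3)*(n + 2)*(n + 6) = n^3 + 5*n^2 - 12*n - 36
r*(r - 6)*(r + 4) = r^3 - 2*r^2 - 24*r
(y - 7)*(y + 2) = y^2 - 5*y - 14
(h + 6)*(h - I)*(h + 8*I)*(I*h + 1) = I*h^4 - 6*h^3 + 6*I*h^3 - 36*h^2 + 15*I*h^2 + 8*h + 90*I*h + 48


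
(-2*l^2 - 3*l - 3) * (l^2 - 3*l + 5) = -2*l^4 + 3*l^3 - 4*l^2 - 6*l - 15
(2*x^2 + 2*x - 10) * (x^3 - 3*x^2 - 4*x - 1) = 2*x^5 - 4*x^4 - 24*x^3 + 20*x^2 + 38*x + 10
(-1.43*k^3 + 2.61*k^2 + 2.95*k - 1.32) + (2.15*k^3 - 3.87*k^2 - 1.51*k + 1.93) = 0.72*k^3 - 1.26*k^2 + 1.44*k + 0.61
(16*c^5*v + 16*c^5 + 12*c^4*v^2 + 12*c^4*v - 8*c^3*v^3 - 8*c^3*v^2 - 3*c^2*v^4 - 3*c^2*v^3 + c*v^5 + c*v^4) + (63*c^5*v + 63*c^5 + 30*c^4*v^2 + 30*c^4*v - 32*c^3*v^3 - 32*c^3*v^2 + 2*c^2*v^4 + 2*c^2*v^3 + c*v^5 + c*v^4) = 79*c^5*v + 79*c^5 + 42*c^4*v^2 + 42*c^4*v - 40*c^3*v^3 - 40*c^3*v^2 - c^2*v^4 - c^2*v^3 + 2*c*v^5 + 2*c*v^4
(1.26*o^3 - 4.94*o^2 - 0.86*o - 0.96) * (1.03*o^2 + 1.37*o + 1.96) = 1.2978*o^5 - 3.362*o^4 - 5.184*o^3 - 11.8494*o^2 - 3.0008*o - 1.8816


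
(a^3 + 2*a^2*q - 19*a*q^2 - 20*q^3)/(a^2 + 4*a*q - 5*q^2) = (-a^2 + 3*a*q + 4*q^2)/(-a + q)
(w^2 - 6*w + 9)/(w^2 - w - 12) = (-w^2 + 6*w - 9)/(-w^2 + w + 12)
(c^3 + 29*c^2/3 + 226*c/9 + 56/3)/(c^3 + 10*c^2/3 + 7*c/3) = (c^2 + 22*c/3 + 8)/(c*(c + 1))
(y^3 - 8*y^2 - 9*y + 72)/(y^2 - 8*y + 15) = (y^2 - 5*y - 24)/(y - 5)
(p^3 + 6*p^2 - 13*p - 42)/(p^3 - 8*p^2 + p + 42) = (p + 7)/(p - 7)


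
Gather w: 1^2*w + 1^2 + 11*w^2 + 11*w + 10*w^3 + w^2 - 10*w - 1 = 10*w^3 + 12*w^2 + 2*w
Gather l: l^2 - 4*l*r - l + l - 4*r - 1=l^2 - 4*l*r - 4*r - 1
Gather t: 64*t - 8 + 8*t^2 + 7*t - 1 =8*t^2 + 71*t - 9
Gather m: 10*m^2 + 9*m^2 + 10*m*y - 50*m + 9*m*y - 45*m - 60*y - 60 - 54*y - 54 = 19*m^2 + m*(19*y - 95) - 114*y - 114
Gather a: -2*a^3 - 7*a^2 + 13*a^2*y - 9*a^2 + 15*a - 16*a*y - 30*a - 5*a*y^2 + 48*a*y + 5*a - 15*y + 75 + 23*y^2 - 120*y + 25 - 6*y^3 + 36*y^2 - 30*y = -2*a^3 + a^2*(13*y - 16) + a*(-5*y^2 + 32*y - 10) - 6*y^3 + 59*y^2 - 165*y + 100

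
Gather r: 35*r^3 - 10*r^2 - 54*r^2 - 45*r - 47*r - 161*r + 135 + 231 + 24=35*r^3 - 64*r^2 - 253*r + 390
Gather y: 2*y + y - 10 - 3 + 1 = 3*y - 12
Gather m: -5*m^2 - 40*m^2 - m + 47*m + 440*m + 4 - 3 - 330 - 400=-45*m^2 + 486*m - 729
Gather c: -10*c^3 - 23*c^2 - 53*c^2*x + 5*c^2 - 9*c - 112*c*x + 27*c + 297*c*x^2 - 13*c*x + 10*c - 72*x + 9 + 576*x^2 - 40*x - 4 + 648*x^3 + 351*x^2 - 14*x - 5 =-10*c^3 + c^2*(-53*x - 18) + c*(297*x^2 - 125*x + 28) + 648*x^3 + 927*x^2 - 126*x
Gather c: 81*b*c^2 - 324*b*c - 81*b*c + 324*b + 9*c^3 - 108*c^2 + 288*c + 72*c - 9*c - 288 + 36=324*b + 9*c^3 + c^2*(81*b - 108) + c*(351 - 405*b) - 252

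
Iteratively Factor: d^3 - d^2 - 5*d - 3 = (d + 1)*(d^2 - 2*d - 3) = (d - 3)*(d + 1)*(d + 1)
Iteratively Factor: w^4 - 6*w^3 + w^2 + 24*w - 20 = (w - 2)*(w^3 - 4*w^2 - 7*w + 10) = (w - 2)*(w + 2)*(w^2 - 6*w + 5) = (w - 2)*(w - 1)*(w + 2)*(w - 5)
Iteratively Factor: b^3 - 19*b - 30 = (b + 2)*(b^2 - 2*b - 15) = (b - 5)*(b + 2)*(b + 3)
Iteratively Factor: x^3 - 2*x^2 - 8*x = (x)*(x^2 - 2*x - 8) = x*(x + 2)*(x - 4)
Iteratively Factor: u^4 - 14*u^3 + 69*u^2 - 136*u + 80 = (u - 5)*(u^3 - 9*u^2 + 24*u - 16) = (u - 5)*(u - 4)*(u^2 - 5*u + 4) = (u - 5)*(u - 4)^2*(u - 1)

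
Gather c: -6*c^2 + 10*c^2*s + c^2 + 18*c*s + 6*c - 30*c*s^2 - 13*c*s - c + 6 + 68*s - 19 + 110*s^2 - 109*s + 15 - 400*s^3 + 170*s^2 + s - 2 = c^2*(10*s - 5) + c*(-30*s^2 + 5*s + 5) - 400*s^3 + 280*s^2 - 40*s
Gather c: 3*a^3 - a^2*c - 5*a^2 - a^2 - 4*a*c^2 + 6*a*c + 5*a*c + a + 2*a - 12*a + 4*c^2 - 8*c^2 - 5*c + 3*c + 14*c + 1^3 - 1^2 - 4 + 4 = 3*a^3 - 6*a^2 - 9*a + c^2*(-4*a - 4) + c*(-a^2 + 11*a + 12)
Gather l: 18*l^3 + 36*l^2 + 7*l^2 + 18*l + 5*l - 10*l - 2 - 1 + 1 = 18*l^3 + 43*l^2 + 13*l - 2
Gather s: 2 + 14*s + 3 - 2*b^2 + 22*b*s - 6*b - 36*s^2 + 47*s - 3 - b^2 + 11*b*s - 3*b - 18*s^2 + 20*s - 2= -3*b^2 - 9*b - 54*s^2 + s*(33*b + 81)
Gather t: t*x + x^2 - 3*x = t*x + x^2 - 3*x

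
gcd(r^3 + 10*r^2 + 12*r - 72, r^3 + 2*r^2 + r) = 1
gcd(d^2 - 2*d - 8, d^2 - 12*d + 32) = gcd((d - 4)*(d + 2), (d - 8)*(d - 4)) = d - 4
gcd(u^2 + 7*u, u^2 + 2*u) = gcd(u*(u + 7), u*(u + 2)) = u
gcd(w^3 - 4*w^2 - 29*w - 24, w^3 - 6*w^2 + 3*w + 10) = w + 1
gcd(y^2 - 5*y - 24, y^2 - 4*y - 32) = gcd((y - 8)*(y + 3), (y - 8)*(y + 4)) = y - 8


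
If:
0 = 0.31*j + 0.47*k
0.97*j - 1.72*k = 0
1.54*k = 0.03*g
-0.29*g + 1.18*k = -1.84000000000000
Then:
No Solution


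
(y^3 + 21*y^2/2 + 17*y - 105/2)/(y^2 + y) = (2*y^3 + 21*y^2 + 34*y - 105)/(2*y*(y + 1))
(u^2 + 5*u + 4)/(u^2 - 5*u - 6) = (u + 4)/(u - 6)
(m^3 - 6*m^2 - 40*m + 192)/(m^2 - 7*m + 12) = (m^2 - 2*m - 48)/(m - 3)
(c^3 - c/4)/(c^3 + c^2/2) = (c - 1/2)/c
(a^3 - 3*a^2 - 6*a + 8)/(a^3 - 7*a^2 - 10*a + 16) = (a - 4)/(a - 8)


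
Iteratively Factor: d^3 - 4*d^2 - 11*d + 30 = (d - 2)*(d^2 - 2*d - 15) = (d - 5)*(d - 2)*(d + 3)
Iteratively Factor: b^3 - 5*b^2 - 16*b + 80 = (b - 4)*(b^2 - b - 20) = (b - 4)*(b + 4)*(b - 5)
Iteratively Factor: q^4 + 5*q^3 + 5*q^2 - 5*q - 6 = (q + 2)*(q^3 + 3*q^2 - q - 3) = (q + 2)*(q + 3)*(q^2 - 1) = (q - 1)*(q + 2)*(q + 3)*(q + 1)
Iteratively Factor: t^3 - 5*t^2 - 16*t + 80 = (t - 4)*(t^2 - t - 20) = (t - 5)*(t - 4)*(t + 4)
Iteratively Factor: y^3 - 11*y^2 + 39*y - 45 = (y - 3)*(y^2 - 8*y + 15) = (y - 3)^2*(y - 5)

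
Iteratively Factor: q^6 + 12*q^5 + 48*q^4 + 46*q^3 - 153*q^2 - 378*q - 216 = (q + 1)*(q^5 + 11*q^4 + 37*q^3 + 9*q^2 - 162*q - 216) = (q + 1)*(q + 3)*(q^4 + 8*q^3 + 13*q^2 - 30*q - 72) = (q + 1)*(q + 3)^2*(q^3 + 5*q^2 - 2*q - 24) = (q - 2)*(q + 1)*(q + 3)^2*(q^2 + 7*q + 12) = (q - 2)*(q + 1)*(q + 3)^2*(q + 4)*(q + 3)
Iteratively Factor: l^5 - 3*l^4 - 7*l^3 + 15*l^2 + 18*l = (l + 1)*(l^4 - 4*l^3 - 3*l^2 + 18*l) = (l + 1)*(l + 2)*(l^3 - 6*l^2 + 9*l) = l*(l + 1)*(l + 2)*(l^2 - 6*l + 9) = l*(l - 3)*(l + 1)*(l + 2)*(l - 3)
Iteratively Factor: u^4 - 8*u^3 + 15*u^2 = (u)*(u^3 - 8*u^2 + 15*u) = u*(u - 3)*(u^2 - 5*u) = u*(u - 5)*(u - 3)*(u)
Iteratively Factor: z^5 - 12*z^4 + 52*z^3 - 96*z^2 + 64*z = (z - 4)*(z^4 - 8*z^3 + 20*z^2 - 16*z) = z*(z - 4)*(z^3 - 8*z^2 + 20*z - 16) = z*(z - 4)^2*(z^2 - 4*z + 4) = z*(z - 4)^2*(z - 2)*(z - 2)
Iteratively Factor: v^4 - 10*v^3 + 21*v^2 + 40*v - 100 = (v - 5)*(v^3 - 5*v^2 - 4*v + 20) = (v - 5)*(v + 2)*(v^2 - 7*v + 10) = (v - 5)^2*(v + 2)*(v - 2)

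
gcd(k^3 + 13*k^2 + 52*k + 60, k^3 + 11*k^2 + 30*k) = k^2 + 11*k + 30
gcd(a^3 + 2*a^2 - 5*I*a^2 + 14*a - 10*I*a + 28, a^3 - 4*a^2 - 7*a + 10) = a + 2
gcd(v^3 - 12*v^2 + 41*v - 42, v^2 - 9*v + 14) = v^2 - 9*v + 14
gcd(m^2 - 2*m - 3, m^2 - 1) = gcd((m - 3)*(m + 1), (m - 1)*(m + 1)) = m + 1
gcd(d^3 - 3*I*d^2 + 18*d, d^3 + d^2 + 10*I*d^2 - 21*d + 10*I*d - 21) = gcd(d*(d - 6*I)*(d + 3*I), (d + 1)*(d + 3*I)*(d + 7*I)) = d + 3*I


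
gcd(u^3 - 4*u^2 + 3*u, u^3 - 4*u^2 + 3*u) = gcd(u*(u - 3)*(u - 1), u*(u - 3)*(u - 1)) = u^3 - 4*u^2 + 3*u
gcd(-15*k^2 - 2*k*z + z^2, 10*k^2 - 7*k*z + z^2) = -5*k + z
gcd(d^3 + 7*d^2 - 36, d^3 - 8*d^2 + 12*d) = d - 2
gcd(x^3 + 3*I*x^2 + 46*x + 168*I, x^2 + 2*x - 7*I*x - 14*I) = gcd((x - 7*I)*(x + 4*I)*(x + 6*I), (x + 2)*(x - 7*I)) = x - 7*I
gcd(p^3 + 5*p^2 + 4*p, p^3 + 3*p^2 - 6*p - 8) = p^2 + 5*p + 4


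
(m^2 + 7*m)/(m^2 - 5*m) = (m + 7)/(m - 5)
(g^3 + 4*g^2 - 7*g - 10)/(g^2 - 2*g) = g + 6 + 5/g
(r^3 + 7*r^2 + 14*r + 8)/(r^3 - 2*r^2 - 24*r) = (r^2 + 3*r + 2)/(r*(r - 6))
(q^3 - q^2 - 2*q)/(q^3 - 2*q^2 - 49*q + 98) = q*(q + 1)/(q^2 - 49)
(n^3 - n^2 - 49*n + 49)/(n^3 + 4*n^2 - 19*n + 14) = (n - 7)/(n - 2)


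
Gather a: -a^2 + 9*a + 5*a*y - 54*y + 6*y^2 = -a^2 + a*(5*y + 9) + 6*y^2 - 54*y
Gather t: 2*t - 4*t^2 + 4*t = -4*t^2 + 6*t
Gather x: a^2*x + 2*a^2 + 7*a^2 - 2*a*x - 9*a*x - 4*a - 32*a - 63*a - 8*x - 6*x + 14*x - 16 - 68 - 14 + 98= 9*a^2 - 99*a + x*(a^2 - 11*a)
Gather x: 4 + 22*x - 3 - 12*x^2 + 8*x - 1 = -12*x^2 + 30*x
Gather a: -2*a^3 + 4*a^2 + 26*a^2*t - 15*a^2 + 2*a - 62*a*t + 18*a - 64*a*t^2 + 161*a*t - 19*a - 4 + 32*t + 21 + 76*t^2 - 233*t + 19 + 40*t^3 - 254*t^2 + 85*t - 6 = -2*a^3 + a^2*(26*t - 11) + a*(-64*t^2 + 99*t + 1) + 40*t^3 - 178*t^2 - 116*t + 30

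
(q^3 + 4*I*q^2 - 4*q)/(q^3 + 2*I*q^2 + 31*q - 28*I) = q*(q^2 + 4*I*q - 4)/(q^3 + 2*I*q^2 + 31*q - 28*I)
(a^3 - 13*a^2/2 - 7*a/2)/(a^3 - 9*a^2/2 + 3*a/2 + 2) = a*(a - 7)/(a^2 - 5*a + 4)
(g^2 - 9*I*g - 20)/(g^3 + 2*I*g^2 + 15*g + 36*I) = (g - 5*I)/(g^2 + 6*I*g - 9)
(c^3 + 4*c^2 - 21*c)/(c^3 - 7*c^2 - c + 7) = c*(c^2 + 4*c - 21)/(c^3 - 7*c^2 - c + 7)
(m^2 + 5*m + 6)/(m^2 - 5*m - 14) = (m + 3)/(m - 7)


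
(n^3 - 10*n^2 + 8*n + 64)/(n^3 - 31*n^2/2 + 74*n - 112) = 2*(n + 2)/(2*n - 7)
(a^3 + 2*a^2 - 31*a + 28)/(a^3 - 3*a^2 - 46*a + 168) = (a - 1)/(a - 6)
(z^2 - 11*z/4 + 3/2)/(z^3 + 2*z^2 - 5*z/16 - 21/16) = 4*(z - 2)/(4*z^2 + 11*z + 7)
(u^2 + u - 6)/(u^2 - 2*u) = (u + 3)/u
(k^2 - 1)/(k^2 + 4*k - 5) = (k + 1)/(k + 5)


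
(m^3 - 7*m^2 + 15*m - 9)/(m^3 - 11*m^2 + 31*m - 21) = (m - 3)/(m - 7)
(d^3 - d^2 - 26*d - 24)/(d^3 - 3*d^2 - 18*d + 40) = (d^2 - 5*d - 6)/(d^2 - 7*d + 10)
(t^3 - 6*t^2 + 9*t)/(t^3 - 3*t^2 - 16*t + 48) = t*(t - 3)/(t^2 - 16)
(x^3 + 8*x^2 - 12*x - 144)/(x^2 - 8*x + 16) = (x^2 + 12*x + 36)/(x - 4)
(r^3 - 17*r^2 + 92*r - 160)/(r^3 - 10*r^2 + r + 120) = (r - 4)/(r + 3)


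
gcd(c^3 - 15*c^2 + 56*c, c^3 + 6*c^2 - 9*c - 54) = 1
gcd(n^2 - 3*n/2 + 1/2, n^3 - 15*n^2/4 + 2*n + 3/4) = n - 1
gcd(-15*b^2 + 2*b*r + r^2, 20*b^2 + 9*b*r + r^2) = 5*b + r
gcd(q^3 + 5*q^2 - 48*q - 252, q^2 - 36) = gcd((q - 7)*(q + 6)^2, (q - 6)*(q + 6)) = q + 6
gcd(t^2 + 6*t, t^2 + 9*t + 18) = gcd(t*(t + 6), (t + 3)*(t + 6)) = t + 6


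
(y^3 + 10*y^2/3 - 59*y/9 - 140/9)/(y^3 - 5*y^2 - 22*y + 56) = (9*y^2 - 6*y - 35)/(9*(y^2 - 9*y + 14))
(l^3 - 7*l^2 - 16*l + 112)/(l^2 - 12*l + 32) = (l^2 - 3*l - 28)/(l - 8)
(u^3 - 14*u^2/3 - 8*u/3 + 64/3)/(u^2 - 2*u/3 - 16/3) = u - 4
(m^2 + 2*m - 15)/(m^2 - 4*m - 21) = (-m^2 - 2*m + 15)/(-m^2 + 4*m + 21)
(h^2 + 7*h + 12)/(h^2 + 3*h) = (h + 4)/h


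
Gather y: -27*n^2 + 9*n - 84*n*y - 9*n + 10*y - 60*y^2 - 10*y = -27*n^2 - 84*n*y - 60*y^2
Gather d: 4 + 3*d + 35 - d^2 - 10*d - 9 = -d^2 - 7*d + 30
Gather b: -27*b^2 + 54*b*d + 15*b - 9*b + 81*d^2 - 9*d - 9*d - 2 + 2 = -27*b^2 + b*(54*d + 6) + 81*d^2 - 18*d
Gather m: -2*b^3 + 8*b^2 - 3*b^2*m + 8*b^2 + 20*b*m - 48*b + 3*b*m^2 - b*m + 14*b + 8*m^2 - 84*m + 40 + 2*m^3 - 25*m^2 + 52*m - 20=-2*b^3 + 16*b^2 - 34*b + 2*m^3 + m^2*(3*b - 17) + m*(-3*b^2 + 19*b - 32) + 20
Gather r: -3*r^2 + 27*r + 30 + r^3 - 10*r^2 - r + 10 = r^3 - 13*r^2 + 26*r + 40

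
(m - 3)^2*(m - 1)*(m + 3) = m^4 - 4*m^3 - 6*m^2 + 36*m - 27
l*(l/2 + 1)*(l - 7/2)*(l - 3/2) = l^4/2 - 3*l^3/2 - 19*l^2/8 + 21*l/4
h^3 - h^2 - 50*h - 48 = (h - 8)*(h + 1)*(h + 6)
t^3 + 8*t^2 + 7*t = t*(t + 1)*(t + 7)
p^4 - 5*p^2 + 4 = (p - 2)*(p - 1)*(p + 1)*(p + 2)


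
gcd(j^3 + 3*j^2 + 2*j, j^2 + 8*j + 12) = j + 2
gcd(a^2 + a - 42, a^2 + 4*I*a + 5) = 1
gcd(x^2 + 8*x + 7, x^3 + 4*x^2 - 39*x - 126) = x + 7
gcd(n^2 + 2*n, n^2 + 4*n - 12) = 1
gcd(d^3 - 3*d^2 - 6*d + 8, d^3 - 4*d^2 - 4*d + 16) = d^2 - 2*d - 8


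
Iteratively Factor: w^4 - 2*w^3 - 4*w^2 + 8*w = (w + 2)*(w^3 - 4*w^2 + 4*w) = w*(w + 2)*(w^2 - 4*w + 4) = w*(w - 2)*(w + 2)*(w - 2)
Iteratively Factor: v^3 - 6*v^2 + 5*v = (v - 1)*(v^2 - 5*v) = (v - 5)*(v - 1)*(v)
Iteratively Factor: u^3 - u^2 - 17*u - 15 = (u + 1)*(u^2 - 2*u - 15) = (u - 5)*(u + 1)*(u + 3)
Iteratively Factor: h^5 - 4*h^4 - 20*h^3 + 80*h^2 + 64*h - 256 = (h - 2)*(h^4 - 2*h^3 - 24*h^2 + 32*h + 128) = (h - 2)*(h + 2)*(h^3 - 4*h^2 - 16*h + 64) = (h - 4)*(h - 2)*(h + 2)*(h^2 - 16) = (h - 4)^2*(h - 2)*(h + 2)*(h + 4)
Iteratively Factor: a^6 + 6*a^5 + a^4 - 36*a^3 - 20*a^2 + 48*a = (a - 1)*(a^5 + 7*a^4 + 8*a^3 - 28*a^2 - 48*a) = (a - 1)*(a + 2)*(a^4 + 5*a^3 - 2*a^2 - 24*a) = (a - 2)*(a - 1)*(a + 2)*(a^3 + 7*a^2 + 12*a) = (a - 2)*(a - 1)*(a + 2)*(a + 4)*(a^2 + 3*a) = a*(a - 2)*(a - 1)*(a + 2)*(a + 4)*(a + 3)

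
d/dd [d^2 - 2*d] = 2*d - 2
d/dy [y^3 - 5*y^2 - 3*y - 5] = 3*y^2 - 10*y - 3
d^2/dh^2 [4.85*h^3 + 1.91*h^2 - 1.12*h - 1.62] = 29.1*h + 3.82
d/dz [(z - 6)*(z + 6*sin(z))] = z + (z - 6)*(6*cos(z) + 1) + 6*sin(z)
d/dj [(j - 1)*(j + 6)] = 2*j + 5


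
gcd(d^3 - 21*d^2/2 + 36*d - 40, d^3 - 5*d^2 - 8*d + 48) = d^2 - 8*d + 16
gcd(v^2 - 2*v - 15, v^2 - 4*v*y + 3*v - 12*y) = v + 3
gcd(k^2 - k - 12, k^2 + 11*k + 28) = 1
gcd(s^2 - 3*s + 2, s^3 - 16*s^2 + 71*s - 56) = s - 1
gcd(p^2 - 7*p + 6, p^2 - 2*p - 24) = p - 6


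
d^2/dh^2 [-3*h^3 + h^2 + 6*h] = 2 - 18*h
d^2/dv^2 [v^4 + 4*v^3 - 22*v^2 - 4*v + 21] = 12*v^2 + 24*v - 44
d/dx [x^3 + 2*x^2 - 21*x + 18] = 3*x^2 + 4*x - 21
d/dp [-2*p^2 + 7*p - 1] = 7 - 4*p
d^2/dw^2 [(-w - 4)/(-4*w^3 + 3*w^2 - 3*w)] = 6*(16*w^5 + 116*w^4 - 129*w^3 + 84*w^2 - 36*w + 12)/(w^3*(64*w^6 - 144*w^5 + 252*w^4 - 243*w^3 + 189*w^2 - 81*w + 27))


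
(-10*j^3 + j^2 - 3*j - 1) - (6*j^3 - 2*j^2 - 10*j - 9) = -16*j^3 + 3*j^2 + 7*j + 8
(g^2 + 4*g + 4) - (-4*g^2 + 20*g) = 5*g^2 - 16*g + 4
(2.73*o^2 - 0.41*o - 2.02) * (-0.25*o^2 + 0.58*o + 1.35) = -0.6825*o^4 + 1.6859*o^3 + 3.9527*o^2 - 1.7251*o - 2.727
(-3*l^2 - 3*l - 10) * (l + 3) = -3*l^3 - 12*l^2 - 19*l - 30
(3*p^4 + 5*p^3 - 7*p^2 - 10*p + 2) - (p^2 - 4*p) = 3*p^4 + 5*p^3 - 8*p^2 - 6*p + 2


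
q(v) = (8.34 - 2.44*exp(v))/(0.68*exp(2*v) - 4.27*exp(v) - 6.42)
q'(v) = (8.34 - 2.44*exp(v))*(-1.36*exp(2*v) + 4.27*exp(v))/(0.68*exp(2*v) - 4.27*exp(v) - 6.42)^2 - 2.44*exp(v)/(0.68*exp(2*v) - 4.27*exp(v) - 6.42) = (1.6592*exp(2*v) - 11.3424*exp(v) + 51.2766)*exp(v)/(0.4624*exp(4*v) - 5.8072*exp(3*v) + 9.5017*exp(2*v) + 54.8268*exp(v) + 41.2164)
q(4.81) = -0.03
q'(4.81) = 0.03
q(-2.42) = -1.20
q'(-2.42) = 0.10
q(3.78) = -0.09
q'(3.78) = 0.10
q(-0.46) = -0.77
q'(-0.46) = 0.36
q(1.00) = -0.13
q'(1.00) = 0.53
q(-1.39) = -1.04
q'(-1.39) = 0.22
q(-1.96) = -1.14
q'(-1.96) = 0.14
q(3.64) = -0.10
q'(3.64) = 0.12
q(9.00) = 0.00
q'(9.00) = 0.00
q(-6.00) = -1.30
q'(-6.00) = 0.00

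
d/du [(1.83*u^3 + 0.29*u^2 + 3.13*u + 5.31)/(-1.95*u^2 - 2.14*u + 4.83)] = (-3.5685*u^4 - 7.8324*u^3 + 31.9996*u^2 + 23.5104*u + 26.4813)/(3.8025*u^4 + 8.346*u^3 - 14.2574*u^2 - 20.6724*u + 23.3289)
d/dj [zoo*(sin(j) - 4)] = zoo*cos(j)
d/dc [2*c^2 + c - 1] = 4*c + 1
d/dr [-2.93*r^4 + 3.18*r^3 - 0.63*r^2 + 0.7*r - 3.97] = -11.72*r^3 + 9.54*r^2 - 1.26*r + 0.7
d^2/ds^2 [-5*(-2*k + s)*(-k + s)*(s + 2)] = 30*k - 30*s - 20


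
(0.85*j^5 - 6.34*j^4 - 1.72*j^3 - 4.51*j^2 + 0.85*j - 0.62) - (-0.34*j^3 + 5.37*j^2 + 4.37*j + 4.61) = 0.85*j^5 - 6.34*j^4 - 1.38*j^3 - 9.88*j^2 - 3.52*j - 5.23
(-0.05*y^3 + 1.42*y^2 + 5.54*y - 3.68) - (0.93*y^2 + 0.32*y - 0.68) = -0.05*y^3 + 0.49*y^2 + 5.22*y - 3.0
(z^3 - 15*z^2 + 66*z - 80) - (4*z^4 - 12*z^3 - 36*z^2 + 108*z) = -4*z^4 + 13*z^3 + 21*z^2 - 42*z - 80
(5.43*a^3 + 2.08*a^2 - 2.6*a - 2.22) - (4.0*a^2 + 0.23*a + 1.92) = 5.43*a^3 - 1.92*a^2 - 2.83*a - 4.14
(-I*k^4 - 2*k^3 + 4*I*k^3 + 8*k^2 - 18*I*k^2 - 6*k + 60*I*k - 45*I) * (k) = -I*k^5 - 2*k^4 + 4*I*k^4 + 8*k^3 - 18*I*k^3 - 6*k^2 + 60*I*k^2 - 45*I*k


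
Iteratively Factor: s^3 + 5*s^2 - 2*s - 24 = (s + 3)*(s^2 + 2*s - 8) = (s + 3)*(s + 4)*(s - 2)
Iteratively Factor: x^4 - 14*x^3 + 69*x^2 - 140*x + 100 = (x - 2)*(x^3 - 12*x^2 + 45*x - 50) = (x - 5)*(x - 2)*(x^2 - 7*x + 10) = (x - 5)*(x - 2)^2*(x - 5)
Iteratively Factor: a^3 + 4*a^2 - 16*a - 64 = (a - 4)*(a^2 + 8*a + 16) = (a - 4)*(a + 4)*(a + 4)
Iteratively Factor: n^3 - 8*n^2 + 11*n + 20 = (n - 4)*(n^2 - 4*n - 5) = (n - 5)*(n - 4)*(n + 1)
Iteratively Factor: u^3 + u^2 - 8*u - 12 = (u + 2)*(u^2 - u - 6) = (u - 3)*(u + 2)*(u + 2)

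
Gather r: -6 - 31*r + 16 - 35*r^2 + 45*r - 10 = -35*r^2 + 14*r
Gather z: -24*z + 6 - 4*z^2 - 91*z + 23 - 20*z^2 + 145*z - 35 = -24*z^2 + 30*z - 6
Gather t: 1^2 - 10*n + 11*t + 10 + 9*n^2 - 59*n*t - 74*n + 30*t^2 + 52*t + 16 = 9*n^2 - 84*n + 30*t^2 + t*(63 - 59*n) + 27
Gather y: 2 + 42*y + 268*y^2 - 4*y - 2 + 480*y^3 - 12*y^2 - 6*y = 480*y^3 + 256*y^2 + 32*y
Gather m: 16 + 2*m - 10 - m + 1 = m + 7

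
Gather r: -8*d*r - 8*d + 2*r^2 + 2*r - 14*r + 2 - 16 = -8*d + 2*r^2 + r*(-8*d - 12) - 14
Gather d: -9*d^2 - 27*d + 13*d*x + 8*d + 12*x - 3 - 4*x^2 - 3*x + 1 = -9*d^2 + d*(13*x - 19) - 4*x^2 + 9*x - 2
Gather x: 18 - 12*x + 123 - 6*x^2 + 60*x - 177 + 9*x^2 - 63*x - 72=3*x^2 - 15*x - 108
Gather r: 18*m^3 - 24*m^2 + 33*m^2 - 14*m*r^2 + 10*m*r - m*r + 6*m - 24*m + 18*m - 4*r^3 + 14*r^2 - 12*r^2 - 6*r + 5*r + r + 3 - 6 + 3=18*m^3 + 9*m^2 + 9*m*r - 4*r^3 + r^2*(2 - 14*m)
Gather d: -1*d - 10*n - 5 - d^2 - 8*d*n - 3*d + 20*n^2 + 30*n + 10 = -d^2 + d*(-8*n - 4) + 20*n^2 + 20*n + 5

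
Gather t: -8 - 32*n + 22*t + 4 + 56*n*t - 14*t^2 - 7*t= -32*n - 14*t^2 + t*(56*n + 15) - 4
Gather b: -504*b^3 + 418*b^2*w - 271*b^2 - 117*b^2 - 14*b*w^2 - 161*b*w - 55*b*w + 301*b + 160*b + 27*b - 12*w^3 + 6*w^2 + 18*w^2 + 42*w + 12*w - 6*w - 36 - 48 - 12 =-504*b^3 + b^2*(418*w - 388) + b*(-14*w^2 - 216*w + 488) - 12*w^3 + 24*w^2 + 48*w - 96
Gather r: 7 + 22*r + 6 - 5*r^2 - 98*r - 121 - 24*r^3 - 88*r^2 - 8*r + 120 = -24*r^3 - 93*r^2 - 84*r + 12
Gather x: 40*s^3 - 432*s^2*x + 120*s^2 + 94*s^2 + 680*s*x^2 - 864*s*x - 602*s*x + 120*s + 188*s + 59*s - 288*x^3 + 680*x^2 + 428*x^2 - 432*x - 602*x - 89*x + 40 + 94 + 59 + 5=40*s^3 + 214*s^2 + 367*s - 288*x^3 + x^2*(680*s + 1108) + x*(-432*s^2 - 1466*s - 1123) + 198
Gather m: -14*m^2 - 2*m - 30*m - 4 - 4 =-14*m^2 - 32*m - 8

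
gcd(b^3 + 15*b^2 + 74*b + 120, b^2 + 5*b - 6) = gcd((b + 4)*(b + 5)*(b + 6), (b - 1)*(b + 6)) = b + 6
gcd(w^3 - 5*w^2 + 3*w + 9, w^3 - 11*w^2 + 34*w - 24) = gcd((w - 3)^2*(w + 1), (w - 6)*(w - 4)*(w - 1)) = 1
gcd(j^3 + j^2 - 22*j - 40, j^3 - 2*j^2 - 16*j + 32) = j + 4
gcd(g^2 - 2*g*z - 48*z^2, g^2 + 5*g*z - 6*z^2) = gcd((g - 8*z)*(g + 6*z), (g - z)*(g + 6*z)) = g + 6*z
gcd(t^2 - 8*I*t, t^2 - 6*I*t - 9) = 1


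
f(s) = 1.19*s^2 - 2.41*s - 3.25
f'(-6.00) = -16.69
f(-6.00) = 54.05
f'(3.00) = 4.73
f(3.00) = 0.23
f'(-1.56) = -6.12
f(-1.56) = 3.41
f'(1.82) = 1.92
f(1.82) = -3.69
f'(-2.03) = -7.24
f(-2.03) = 6.55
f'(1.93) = 2.18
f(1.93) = -3.47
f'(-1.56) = -6.12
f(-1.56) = 3.41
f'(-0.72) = -4.12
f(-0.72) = -0.90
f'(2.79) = 4.23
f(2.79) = -0.71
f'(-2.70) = -8.84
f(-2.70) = 11.93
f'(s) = 2.38*s - 2.41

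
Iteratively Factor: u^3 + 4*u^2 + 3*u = (u)*(u^2 + 4*u + 3) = u*(u + 3)*(u + 1)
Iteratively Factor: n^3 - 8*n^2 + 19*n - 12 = (n - 1)*(n^2 - 7*n + 12) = (n - 3)*(n - 1)*(n - 4)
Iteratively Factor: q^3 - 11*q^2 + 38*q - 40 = (q - 2)*(q^2 - 9*q + 20) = (q - 4)*(q - 2)*(q - 5)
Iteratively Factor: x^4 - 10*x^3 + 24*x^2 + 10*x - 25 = (x - 1)*(x^3 - 9*x^2 + 15*x + 25) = (x - 5)*(x - 1)*(x^2 - 4*x - 5) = (x - 5)^2*(x - 1)*(x + 1)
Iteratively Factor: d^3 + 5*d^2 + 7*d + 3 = (d + 1)*(d^2 + 4*d + 3) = (d + 1)^2*(d + 3)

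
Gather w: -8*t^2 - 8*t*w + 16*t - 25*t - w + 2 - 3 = -8*t^2 - 9*t + w*(-8*t - 1) - 1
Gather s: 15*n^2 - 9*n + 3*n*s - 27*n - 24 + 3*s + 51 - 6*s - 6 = 15*n^2 - 36*n + s*(3*n - 3) + 21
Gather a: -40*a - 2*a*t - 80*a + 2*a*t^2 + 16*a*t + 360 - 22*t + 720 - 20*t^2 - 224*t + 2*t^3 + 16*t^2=a*(2*t^2 + 14*t - 120) + 2*t^3 - 4*t^2 - 246*t + 1080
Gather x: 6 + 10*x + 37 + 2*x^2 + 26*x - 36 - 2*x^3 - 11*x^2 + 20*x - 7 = -2*x^3 - 9*x^2 + 56*x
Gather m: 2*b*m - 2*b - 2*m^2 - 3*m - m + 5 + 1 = -2*b - 2*m^2 + m*(2*b - 4) + 6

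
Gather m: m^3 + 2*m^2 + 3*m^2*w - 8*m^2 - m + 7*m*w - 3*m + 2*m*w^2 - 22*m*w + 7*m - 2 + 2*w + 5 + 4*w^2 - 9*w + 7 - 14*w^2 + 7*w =m^3 + m^2*(3*w - 6) + m*(2*w^2 - 15*w + 3) - 10*w^2 + 10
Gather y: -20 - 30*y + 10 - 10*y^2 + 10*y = -10*y^2 - 20*y - 10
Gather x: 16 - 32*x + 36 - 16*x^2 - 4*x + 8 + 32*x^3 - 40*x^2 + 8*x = 32*x^3 - 56*x^2 - 28*x + 60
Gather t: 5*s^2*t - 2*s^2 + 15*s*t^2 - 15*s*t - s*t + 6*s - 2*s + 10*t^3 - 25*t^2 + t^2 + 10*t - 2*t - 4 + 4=-2*s^2 + 4*s + 10*t^3 + t^2*(15*s - 24) + t*(5*s^2 - 16*s + 8)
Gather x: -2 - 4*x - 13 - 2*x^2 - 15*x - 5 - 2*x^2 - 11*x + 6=-4*x^2 - 30*x - 14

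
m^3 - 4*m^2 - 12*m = m*(m - 6)*(m + 2)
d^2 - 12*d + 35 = (d - 7)*(d - 5)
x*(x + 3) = x^2 + 3*x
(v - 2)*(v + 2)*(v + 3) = v^3 + 3*v^2 - 4*v - 12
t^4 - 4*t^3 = t^3*(t - 4)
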